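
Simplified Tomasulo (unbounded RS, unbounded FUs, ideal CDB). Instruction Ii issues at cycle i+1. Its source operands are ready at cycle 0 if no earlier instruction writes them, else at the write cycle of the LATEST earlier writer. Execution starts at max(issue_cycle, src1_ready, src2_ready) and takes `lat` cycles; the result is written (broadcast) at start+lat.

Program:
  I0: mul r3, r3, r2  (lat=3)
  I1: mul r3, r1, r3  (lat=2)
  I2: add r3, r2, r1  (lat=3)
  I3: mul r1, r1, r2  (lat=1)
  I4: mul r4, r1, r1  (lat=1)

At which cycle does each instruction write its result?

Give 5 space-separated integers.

I0 mul r3: issue@1 deps=(None,None) exec_start@1 write@4
I1 mul r3: issue@2 deps=(None,0) exec_start@4 write@6
I2 add r3: issue@3 deps=(None,None) exec_start@3 write@6
I3 mul r1: issue@4 deps=(None,None) exec_start@4 write@5
I4 mul r4: issue@5 deps=(3,3) exec_start@5 write@6

Answer: 4 6 6 5 6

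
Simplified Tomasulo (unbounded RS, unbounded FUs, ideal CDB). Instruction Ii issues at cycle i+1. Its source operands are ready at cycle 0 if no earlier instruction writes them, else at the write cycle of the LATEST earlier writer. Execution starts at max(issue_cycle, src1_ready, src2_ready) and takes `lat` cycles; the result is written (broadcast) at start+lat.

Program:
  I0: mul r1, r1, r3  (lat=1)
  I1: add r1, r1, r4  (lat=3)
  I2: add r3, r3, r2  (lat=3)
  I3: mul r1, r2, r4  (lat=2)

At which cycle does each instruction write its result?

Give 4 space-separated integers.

Answer: 2 5 6 6

Derivation:
I0 mul r1: issue@1 deps=(None,None) exec_start@1 write@2
I1 add r1: issue@2 deps=(0,None) exec_start@2 write@5
I2 add r3: issue@3 deps=(None,None) exec_start@3 write@6
I3 mul r1: issue@4 deps=(None,None) exec_start@4 write@6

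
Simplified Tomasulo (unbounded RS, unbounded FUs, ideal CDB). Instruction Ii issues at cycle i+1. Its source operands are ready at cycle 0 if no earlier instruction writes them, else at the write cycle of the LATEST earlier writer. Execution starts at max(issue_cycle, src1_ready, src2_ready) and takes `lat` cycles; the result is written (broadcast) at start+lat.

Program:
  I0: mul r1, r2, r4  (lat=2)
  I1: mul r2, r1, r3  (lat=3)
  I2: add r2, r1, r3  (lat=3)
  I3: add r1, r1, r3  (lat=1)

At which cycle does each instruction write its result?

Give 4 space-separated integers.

Answer: 3 6 6 5

Derivation:
I0 mul r1: issue@1 deps=(None,None) exec_start@1 write@3
I1 mul r2: issue@2 deps=(0,None) exec_start@3 write@6
I2 add r2: issue@3 deps=(0,None) exec_start@3 write@6
I3 add r1: issue@4 deps=(0,None) exec_start@4 write@5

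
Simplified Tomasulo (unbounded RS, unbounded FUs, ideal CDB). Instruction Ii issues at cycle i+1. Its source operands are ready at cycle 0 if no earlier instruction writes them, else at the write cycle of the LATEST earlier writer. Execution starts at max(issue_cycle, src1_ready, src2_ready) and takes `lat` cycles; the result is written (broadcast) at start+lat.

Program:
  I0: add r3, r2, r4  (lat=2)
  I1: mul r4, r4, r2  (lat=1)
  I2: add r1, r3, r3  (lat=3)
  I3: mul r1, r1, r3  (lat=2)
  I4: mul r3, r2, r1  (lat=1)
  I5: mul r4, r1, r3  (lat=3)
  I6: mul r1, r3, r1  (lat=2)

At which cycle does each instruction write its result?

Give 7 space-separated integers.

Answer: 3 3 6 8 9 12 11

Derivation:
I0 add r3: issue@1 deps=(None,None) exec_start@1 write@3
I1 mul r4: issue@2 deps=(None,None) exec_start@2 write@3
I2 add r1: issue@3 deps=(0,0) exec_start@3 write@6
I3 mul r1: issue@4 deps=(2,0) exec_start@6 write@8
I4 mul r3: issue@5 deps=(None,3) exec_start@8 write@9
I5 mul r4: issue@6 deps=(3,4) exec_start@9 write@12
I6 mul r1: issue@7 deps=(4,3) exec_start@9 write@11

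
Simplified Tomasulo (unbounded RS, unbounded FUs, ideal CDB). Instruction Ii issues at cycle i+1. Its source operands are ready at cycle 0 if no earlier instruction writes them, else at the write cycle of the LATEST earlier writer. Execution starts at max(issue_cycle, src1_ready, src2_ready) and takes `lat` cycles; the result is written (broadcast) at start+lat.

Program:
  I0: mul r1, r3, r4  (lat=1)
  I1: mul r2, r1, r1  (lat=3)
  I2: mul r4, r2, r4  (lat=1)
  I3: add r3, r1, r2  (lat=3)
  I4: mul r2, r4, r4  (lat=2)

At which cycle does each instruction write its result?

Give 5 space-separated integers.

I0 mul r1: issue@1 deps=(None,None) exec_start@1 write@2
I1 mul r2: issue@2 deps=(0,0) exec_start@2 write@5
I2 mul r4: issue@3 deps=(1,None) exec_start@5 write@6
I3 add r3: issue@4 deps=(0,1) exec_start@5 write@8
I4 mul r2: issue@5 deps=(2,2) exec_start@6 write@8

Answer: 2 5 6 8 8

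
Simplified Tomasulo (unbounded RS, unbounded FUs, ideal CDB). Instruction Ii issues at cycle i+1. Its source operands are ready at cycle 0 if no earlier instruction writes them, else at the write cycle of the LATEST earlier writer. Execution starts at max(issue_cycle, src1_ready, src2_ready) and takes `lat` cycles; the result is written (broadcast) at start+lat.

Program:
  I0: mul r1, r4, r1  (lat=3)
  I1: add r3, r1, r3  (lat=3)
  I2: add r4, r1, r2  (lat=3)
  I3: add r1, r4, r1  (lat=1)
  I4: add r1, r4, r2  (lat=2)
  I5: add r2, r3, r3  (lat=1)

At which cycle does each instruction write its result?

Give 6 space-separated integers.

Answer: 4 7 7 8 9 8

Derivation:
I0 mul r1: issue@1 deps=(None,None) exec_start@1 write@4
I1 add r3: issue@2 deps=(0,None) exec_start@4 write@7
I2 add r4: issue@3 deps=(0,None) exec_start@4 write@7
I3 add r1: issue@4 deps=(2,0) exec_start@7 write@8
I4 add r1: issue@5 deps=(2,None) exec_start@7 write@9
I5 add r2: issue@6 deps=(1,1) exec_start@7 write@8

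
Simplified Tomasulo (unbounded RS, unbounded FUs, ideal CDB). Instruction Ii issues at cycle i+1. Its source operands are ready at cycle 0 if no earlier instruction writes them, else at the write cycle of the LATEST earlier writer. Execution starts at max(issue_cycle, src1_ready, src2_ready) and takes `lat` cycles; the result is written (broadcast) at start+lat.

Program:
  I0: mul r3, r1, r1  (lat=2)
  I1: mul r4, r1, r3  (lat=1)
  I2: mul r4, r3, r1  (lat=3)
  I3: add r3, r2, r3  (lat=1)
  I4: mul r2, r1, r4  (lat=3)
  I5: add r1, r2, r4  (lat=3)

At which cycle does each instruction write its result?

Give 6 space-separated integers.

I0 mul r3: issue@1 deps=(None,None) exec_start@1 write@3
I1 mul r4: issue@2 deps=(None,0) exec_start@3 write@4
I2 mul r4: issue@3 deps=(0,None) exec_start@3 write@6
I3 add r3: issue@4 deps=(None,0) exec_start@4 write@5
I4 mul r2: issue@5 deps=(None,2) exec_start@6 write@9
I5 add r1: issue@6 deps=(4,2) exec_start@9 write@12

Answer: 3 4 6 5 9 12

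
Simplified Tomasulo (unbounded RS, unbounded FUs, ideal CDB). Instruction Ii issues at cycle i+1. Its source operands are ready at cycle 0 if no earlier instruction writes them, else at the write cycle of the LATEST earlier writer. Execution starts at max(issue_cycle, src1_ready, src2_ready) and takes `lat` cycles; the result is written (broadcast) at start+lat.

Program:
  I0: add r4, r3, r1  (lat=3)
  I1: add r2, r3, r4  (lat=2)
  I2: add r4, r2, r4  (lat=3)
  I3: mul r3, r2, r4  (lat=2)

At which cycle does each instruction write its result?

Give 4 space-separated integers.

I0 add r4: issue@1 deps=(None,None) exec_start@1 write@4
I1 add r2: issue@2 deps=(None,0) exec_start@4 write@6
I2 add r4: issue@3 deps=(1,0) exec_start@6 write@9
I3 mul r3: issue@4 deps=(1,2) exec_start@9 write@11

Answer: 4 6 9 11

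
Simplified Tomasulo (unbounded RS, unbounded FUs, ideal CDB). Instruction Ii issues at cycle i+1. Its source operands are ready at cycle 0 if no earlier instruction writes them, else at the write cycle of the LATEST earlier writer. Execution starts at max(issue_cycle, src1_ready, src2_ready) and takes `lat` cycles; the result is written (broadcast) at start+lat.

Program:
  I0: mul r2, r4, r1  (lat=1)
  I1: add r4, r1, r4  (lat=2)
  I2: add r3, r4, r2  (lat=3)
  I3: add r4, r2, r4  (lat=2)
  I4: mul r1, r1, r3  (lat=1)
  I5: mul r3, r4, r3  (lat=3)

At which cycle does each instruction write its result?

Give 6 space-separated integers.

Answer: 2 4 7 6 8 10

Derivation:
I0 mul r2: issue@1 deps=(None,None) exec_start@1 write@2
I1 add r4: issue@2 deps=(None,None) exec_start@2 write@4
I2 add r3: issue@3 deps=(1,0) exec_start@4 write@7
I3 add r4: issue@4 deps=(0,1) exec_start@4 write@6
I4 mul r1: issue@5 deps=(None,2) exec_start@7 write@8
I5 mul r3: issue@6 deps=(3,2) exec_start@7 write@10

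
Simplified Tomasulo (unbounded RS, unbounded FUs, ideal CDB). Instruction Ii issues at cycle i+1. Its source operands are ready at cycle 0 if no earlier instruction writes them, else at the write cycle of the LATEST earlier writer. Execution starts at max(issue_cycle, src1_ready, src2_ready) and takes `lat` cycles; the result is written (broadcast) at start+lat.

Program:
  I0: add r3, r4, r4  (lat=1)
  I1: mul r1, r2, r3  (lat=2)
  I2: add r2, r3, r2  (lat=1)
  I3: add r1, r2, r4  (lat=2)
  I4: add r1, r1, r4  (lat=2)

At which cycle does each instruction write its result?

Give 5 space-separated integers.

Answer: 2 4 4 6 8

Derivation:
I0 add r3: issue@1 deps=(None,None) exec_start@1 write@2
I1 mul r1: issue@2 deps=(None,0) exec_start@2 write@4
I2 add r2: issue@3 deps=(0,None) exec_start@3 write@4
I3 add r1: issue@4 deps=(2,None) exec_start@4 write@6
I4 add r1: issue@5 deps=(3,None) exec_start@6 write@8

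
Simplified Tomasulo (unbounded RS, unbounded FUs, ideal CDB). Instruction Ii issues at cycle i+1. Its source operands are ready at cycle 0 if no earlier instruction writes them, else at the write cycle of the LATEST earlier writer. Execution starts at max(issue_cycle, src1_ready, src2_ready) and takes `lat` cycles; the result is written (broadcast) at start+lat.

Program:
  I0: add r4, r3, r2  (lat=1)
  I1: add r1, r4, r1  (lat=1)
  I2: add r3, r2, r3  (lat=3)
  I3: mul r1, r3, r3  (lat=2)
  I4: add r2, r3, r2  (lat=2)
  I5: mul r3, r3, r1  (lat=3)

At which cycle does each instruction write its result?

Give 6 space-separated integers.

Answer: 2 3 6 8 8 11

Derivation:
I0 add r4: issue@1 deps=(None,None) exec_start@1 write@2
I1 add r1: issue@2 deps=(0,None) exec_start@2 write@3
I2 add r3: issue@3 deps=(None,None) exec_start@3 write@6
I3 mul r1: issue@4 deps=(2,2) exec_start@6 write@8
I4 add r2: issue@5 deps=(2,None) exec_start@6 write@8
I5 mul r3: issue@6 deps=(2,3) exec_start@8 write@11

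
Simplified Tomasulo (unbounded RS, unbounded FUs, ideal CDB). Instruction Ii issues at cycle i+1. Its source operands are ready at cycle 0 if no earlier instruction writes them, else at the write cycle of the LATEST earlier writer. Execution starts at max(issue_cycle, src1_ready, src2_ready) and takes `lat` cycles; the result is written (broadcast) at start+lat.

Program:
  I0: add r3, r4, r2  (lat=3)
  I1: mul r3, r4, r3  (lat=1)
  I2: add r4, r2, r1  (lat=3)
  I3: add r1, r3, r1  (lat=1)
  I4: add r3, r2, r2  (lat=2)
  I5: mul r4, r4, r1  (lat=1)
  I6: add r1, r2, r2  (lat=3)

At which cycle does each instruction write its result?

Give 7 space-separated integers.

Answer: 4 5 6 6 7 7 10

Derivation:
I0 add r3: issue@1 deps=(None,None) exec_start@1 write@4
I1 mul r3: issue@2 deps=(None,0) exec_start@4 write@5
I2 add r4: issue@3 deps=(None,None) exec_start@3 write@6
I3 add r1: issue@4 deps=(1,None) exec_start@5 write@6
I4 add r3: issue@5 deps=(None,None) exec_start@5 write@7
I5 mul r4: issue@6 deps=(2,3) exec_start@6 write@7
I6 add r1: issue@7 deps=(None,None) exec_start@7 write@10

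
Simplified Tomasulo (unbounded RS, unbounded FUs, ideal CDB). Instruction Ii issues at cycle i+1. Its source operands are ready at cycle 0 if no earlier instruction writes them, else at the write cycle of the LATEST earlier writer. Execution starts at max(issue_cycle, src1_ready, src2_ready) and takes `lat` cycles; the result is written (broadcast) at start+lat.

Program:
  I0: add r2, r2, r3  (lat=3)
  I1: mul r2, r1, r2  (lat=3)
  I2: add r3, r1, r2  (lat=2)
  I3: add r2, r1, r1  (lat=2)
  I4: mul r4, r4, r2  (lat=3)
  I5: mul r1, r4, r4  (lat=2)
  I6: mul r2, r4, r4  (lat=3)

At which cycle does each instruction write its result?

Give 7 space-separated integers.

Answer: 4 7 9 6 9 11 12

Derivation:
I0 add r2: issue@1 deps=(None,None) exec_start@1 write@4
I1 mul r2: issue@2 deps=(None,0) exec_start@4 write@7
I2 add r3: issue@3 deps=(None,1) exec_start@7 write@9
I3 add r2: issue@4 deps=(None,None) exec_start@4 write@6
I4 mul r4: issue@5 deps=(None,3) exec_start@6 write@9
I5 mul r1: issue@6 deps=(4,4) exec_start@9 write@11
I6 mul r2: issue@7 deps=(4,4) exec_start@9 write@12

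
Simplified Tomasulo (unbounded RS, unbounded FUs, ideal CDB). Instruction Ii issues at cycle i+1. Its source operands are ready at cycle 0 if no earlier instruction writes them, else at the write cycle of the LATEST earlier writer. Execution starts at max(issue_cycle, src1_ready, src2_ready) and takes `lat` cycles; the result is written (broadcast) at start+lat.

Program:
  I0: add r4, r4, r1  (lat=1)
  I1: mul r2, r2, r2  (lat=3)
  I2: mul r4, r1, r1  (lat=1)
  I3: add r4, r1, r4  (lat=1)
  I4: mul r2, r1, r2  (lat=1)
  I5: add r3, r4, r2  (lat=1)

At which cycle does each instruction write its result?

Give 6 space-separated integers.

I0 add r4: issue@1 deps=(None,None) exec_start@1 write@2
I1 mul r2: issue@2 deps=(None,None) exec_start@2 write@5
I2 mul r4: issue@3 deps=(None,None) exec_start@3 write@4
I3 add r4: issue@4 deps=(None,2) exec_start@4 write@5
I4 mul r2: issue@5 deps=(None,1) exec_start@5 write@6
I5 add r3: issue@6 deps=(3,4) exec_start@6 write@7

Answer: 2 5 4 5 6 7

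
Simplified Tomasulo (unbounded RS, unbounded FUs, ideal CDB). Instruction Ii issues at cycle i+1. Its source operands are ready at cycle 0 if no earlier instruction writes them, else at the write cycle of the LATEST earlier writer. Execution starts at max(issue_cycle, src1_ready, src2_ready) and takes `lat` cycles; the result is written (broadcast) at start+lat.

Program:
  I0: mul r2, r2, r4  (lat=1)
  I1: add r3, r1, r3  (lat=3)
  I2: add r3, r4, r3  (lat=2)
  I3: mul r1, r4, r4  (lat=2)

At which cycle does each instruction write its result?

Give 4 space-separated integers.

Answer: 2 5 7 6

Derivation:
I0 mul r2: issue@1 deps=(None,None) exec_start@1 write@2
I1 add r3: issue@2 deps=(None,None) exec_start@2 write@5
I2 add r3: issue@3 deps=(None,1) exec_start@5 write@7
I3 mul r1: issue@4 deps=(None,None) exec_start@4 write@6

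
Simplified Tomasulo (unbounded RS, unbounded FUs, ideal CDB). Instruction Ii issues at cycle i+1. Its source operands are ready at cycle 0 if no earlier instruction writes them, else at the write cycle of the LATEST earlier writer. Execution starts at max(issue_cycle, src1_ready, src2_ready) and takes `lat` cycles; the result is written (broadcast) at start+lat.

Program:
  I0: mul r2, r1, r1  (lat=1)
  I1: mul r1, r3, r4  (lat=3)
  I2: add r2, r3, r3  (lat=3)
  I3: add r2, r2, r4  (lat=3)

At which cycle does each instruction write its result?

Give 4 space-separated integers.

Answer: 2 5 6 9

Derivation:
I0 mul r2: issue@1 deps=(None,None) exec_start@1 write@2
I1 mul r1: issue@2 deps=(None,None) exec_start@2 write@5
I2 add r2: issue@3 deps=(None,None) exec_start@3 write@6
I3 add r2: issue@4 deps=(2,None) exec_start@6 write@9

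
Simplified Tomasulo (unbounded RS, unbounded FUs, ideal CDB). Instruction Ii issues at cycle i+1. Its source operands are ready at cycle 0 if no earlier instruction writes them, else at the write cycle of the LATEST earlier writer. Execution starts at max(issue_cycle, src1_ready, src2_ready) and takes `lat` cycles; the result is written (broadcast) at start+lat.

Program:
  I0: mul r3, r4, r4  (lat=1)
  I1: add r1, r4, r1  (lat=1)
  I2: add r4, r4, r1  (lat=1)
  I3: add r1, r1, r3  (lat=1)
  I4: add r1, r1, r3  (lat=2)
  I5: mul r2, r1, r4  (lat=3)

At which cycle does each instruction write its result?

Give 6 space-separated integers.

I0 mul r3: issue@1 deps=(None,None) exec_start@1 write@2
I1 add r1: issue@2 deps=(None,None) exec_start@2 write@3
I2 add r4: issue@3 deps=(None,1) exec_start@3 write@4
I3 add r1: issue@4 deps=(1,0) exec_start@4 write@5
I4 add r1: issue@5 deps=(3,0) exec_start@5 write@7
I5 mul r2: issue@6 deps=(4,2) exec_start@7 write@10

Answer: 2 3 4 5 7 10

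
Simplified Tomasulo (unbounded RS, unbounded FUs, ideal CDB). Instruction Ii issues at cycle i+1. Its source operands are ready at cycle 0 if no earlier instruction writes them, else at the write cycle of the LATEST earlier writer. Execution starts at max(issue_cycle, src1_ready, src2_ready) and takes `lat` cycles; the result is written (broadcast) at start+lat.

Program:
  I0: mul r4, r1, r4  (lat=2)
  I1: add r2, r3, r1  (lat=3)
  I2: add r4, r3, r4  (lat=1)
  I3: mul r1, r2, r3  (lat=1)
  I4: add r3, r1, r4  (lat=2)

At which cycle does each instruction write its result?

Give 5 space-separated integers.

I0 mul r4: issue@1 deps=(None,None) exec_start@1 write@3
I1 add r2: issue@2 deps=(None,None) exec_start@2 write@5
I2 add r4: issue@3 deps=(None,0) exec_start@3 write@4
I3 mul r1: issue@4 deps=(1,None) exec_start@5 write@6
I4 add r3: issue@5 deps=(3,2) exec_start@6 write@8

Answer: 3 5 4 6 8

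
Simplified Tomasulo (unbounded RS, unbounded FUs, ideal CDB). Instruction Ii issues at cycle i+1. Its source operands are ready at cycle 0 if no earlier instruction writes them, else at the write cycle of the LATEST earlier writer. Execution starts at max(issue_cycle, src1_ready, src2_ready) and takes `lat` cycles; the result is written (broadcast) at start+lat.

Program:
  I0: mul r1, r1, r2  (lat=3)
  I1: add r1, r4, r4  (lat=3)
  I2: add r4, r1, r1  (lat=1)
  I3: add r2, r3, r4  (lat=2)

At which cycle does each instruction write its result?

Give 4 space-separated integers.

I0 mul r1: issue@1 deps=(None,None) exec_start@1 write@4
I1 add r1: issue@2 deps=(None,None) exec_start@2 write@5
I2 add r4: issue@3 deps=(1,1) exec_start@5 write@6
I3 add r2: issue@4 deps=(None,2) exec_start@6 write@8

Answer: 4 5 6 8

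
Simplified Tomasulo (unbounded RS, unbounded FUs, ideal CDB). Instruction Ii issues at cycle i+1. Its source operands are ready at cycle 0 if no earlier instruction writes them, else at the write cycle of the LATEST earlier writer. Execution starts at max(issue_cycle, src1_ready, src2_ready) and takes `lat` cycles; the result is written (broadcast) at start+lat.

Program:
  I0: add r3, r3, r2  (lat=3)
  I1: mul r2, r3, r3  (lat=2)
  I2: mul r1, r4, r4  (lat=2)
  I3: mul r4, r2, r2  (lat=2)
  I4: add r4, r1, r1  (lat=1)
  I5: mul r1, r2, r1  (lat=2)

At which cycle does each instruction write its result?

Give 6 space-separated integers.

Answer: 4 6 5 8 6 8

Derivation:
I0 add r3: issue@1 deps=(None,None) exec_start@1 write@4
I1 mul r2: issue@2 deps=(0,0) exec_start@4 write@6
I2 mul r1: issue@3 deps=(None,None) exec_start@3 write@5
I3 mul r4: issue@4 deps=(1,1) exec_start@6 write@8
I4 add r4: issue@5 deps=(2,2) exec_start@5 write@6
I5 mul r1: issue@6 deps=(1,2) exec_start@6 write@8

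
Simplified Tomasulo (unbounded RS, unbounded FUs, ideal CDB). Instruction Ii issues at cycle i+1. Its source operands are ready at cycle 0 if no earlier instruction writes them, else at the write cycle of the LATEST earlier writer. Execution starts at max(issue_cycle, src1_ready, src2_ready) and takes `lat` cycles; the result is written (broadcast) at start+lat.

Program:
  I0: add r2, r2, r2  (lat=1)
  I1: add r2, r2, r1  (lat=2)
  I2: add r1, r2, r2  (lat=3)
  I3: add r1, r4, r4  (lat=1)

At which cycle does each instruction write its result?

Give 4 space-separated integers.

Answer: 2 4 7 5

Derivation:
I0 add r2: issue@1 deps=(None,None) exec_start@1 write@2
I1 add r2: issue@2 deps=(0,None) exec_start@2 write@4
I2 add r1: issue@3 deps=(1,1) exec_start@4 write@7
I3 add r1: issue@4 deps=(None,None) exec_start@4 write@5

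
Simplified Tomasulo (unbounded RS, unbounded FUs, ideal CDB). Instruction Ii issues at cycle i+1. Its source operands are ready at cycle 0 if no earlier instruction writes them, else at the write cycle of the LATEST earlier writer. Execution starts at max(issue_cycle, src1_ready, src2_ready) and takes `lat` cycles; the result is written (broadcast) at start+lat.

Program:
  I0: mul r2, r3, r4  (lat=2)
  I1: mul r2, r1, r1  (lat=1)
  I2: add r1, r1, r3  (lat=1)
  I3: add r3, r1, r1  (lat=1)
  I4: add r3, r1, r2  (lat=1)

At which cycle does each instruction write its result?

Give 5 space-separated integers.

I0 mul r2: issue@1 deps=(None,None) exec_start@1 write@3
I1 mul r2: issue@2 deps=(None,None) exec_start@2 write@3
I2 add r1: issue@3 deps=(None,None) exec_start@3 write@4
I3 add r3: issue@4 deps=(2,2) exec_start@4 write@5
I4 add r3: issue@5 deps=(2,1) exec_start@5 write@6

Answer: 3 3 4 5 6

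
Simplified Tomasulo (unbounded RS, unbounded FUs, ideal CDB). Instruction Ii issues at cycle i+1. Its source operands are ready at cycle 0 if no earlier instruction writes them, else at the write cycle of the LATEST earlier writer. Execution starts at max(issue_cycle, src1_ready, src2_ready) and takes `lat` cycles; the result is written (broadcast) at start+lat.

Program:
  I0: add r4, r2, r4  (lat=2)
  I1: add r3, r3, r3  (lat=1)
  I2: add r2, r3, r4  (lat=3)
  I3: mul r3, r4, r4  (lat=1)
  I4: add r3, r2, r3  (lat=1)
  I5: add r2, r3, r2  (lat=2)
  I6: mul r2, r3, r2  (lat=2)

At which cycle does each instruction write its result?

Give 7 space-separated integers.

Answer: 3 3 6 5 7 9 11

Derivation:
I0 add r4: issue@1 deps=(None,None) exec_start@1 write@3
I1 add r3: issue@2 deps=(None,None) exec_start@2 write@3
I2 add r2: issue@3 deps=(1,0) exec_start@3 write@6
I3 mul r3: issue@4 deps=(0,0) exec_start@4 write@5
I4 add r3: issue@5 deps=(2,3) exec_start@6 write@7
I5 add r2: issue@6 deps=(4,2) exec_start@7 write@9
I6 mul r2: issue@7 deps=(4,5) exec_start@9 write@11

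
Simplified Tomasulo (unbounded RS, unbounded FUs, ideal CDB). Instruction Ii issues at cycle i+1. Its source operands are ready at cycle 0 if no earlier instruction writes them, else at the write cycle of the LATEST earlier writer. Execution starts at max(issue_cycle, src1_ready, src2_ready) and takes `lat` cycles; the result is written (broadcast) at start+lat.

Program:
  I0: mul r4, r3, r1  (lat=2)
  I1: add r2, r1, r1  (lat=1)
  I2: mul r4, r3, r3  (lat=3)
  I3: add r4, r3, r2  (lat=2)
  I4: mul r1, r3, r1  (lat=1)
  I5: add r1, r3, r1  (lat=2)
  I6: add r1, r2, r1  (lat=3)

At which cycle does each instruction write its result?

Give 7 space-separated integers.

I0 mul r4: issue@1 deps=(None,None) exec_start@1 write@3
I1 add r2: issue@2 deps=(None,None) exec_start@2 write@3
I2 mul r4: issue@3 deps=(None,None) exec_start@3 write@6
I3 add r4: issue@4 deps=(None,1) exec_start@4 write@6
I4 mul r1: issue@5 deps=(None,None) exec_start@5 write@6
I5 add r1: issue@6 deps=(None,4) exec_start@6 write@8
I6 add r1: issue@7 deps=(1,5) exec_start@8 write@11

Answer: 3 3 6 6 6 8 11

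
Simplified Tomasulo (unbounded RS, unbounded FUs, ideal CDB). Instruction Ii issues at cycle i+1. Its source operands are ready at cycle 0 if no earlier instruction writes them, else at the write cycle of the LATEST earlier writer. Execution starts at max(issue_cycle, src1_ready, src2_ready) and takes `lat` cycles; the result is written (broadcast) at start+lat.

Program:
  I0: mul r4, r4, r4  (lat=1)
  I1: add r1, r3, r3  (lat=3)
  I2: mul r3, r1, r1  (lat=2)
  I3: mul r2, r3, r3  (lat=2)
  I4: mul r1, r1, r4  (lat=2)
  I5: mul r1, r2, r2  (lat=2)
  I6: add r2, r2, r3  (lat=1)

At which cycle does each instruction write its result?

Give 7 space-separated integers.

I0 mul r4: issue@1 deps=(None,None) exec_start@1 write@2
I1 add r1: issue@2 deps=(None,None) exec_start@2 write@5
I2 mul r3: issue@3 deps=(1,1) exec_start@5 write@7
I3 mul r2: issue@4 deps=(2,2) exec_start@7 write@9
I4 mul r1: issue@5 deps=(1,0) exec_start@5 write@7
I5 mul r1: issue@6 deps=(3,3) exec_start@9 write@11
I6 add r2: issue@7 deps=(3,2) exec_start@9 write@10

Answer: 2 5 7 9 7 11 10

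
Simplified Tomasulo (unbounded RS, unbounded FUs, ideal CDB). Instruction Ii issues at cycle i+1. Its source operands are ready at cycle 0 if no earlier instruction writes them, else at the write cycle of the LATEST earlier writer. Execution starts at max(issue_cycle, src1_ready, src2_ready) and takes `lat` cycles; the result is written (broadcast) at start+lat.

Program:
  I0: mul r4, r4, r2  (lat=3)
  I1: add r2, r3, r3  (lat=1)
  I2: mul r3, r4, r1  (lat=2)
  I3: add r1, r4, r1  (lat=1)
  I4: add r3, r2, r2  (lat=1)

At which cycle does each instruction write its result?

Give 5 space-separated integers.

Answer: 4 3 6 5 6

Derivation:
I0 mul r4: issue@1 deps=(None,None) exec_start@1 write@4
I1 add r2: issue@2 deps=(None,None) exec_start@2 write@3
I2 mul r3: issue@3 deps=(0,None) exec_start@4 write@6
I3 add r1: issue@4 deps=(0,None) exec_start@4 write@5
I4 add r3: issue@5 deps=(1,1) exec_start@5 write@6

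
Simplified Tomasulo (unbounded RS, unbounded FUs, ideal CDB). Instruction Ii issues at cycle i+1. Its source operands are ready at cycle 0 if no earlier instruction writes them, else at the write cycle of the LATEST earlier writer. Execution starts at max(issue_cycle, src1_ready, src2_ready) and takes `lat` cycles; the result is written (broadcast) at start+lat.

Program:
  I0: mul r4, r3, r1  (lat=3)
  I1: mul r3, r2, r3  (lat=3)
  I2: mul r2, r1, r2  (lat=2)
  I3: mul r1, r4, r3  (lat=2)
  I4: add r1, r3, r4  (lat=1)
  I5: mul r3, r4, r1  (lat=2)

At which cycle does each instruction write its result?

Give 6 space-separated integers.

I0 mul r4: issue@1 deps=(None,None) exec_start@1 write@4
I1 mul r3: issue@2 deps=(None,None) exec_start@2 write@5
I2 mul r2: issue@3 deps=(None,None) exec_start@3 write@5
I3 mul r1: issue@4 deps=(0,1) exec_start@5 write@7
I4 add r1: issue@5 deps=(1,0) exec_start@5 write@6
I5 mul r3: issue@6 deps=(0,4) exec_start@6 write@8

Answer: 4 5 5 7 6 8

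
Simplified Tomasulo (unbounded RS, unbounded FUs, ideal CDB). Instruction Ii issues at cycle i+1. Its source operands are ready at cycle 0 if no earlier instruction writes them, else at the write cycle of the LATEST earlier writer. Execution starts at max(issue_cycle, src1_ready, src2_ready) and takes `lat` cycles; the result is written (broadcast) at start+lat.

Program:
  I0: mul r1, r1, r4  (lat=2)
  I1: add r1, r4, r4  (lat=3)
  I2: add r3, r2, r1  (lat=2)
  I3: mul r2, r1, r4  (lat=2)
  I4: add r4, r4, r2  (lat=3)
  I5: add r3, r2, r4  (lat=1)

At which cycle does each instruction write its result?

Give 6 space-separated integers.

I0 mul r1: issue@1 deps=(None,None) exec_start@1 write@3
I1 add r1: issue@2 deps=(None,None) exec_start@2 write@5
I2 add r3: issue@3 deps=(None,1) exec_start@5 write@7
I3 mul r2: issue@4 deps=(1,None) exec_start@5 write@7
I4 add r4: issue@5 deps=(None,3) exec_start@7 write@10
I5 add r3: issue@6 deps=(3,4) exec_start@10 write@11

Answer: 3 5 7 7 10 11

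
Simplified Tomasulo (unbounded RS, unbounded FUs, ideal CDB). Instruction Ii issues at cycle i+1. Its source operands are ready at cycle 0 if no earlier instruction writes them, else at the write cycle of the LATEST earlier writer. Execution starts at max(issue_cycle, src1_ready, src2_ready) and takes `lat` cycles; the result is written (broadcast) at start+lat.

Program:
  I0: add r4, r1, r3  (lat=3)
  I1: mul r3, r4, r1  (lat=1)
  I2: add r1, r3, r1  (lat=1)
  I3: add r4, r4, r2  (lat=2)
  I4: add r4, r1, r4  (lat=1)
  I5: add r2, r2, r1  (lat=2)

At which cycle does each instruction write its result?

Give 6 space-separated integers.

Answer: 4 5 6 6 7 8

Derivation:
I0 add r4: issue@1 deps=(None,None) exec_start@1 write@4
I1 mul r3: issue@2 deps=(0,None) exec_start@4 write@5
I2 add r1: issue@3 deps=(1,None) exec_start@5 write@6
I3 add r4: issue@4 deps=(0,None) exec_start@4 write@6
I4 add r4: issue@5 deps=(2,3) exec_start@6 write@7
I5 add r2: issue@6 deps=(None,2) exec_start@6 write@8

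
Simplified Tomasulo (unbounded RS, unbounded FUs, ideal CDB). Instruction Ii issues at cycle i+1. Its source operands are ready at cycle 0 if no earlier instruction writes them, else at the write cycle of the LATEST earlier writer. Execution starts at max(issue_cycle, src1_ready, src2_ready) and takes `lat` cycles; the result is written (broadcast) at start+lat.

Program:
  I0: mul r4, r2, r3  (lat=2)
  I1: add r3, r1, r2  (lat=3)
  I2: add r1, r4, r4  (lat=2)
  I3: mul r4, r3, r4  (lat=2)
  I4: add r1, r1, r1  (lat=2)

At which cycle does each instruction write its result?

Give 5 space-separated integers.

I0 mul r4: issue@1 deps=(None,None) exec_start@1 write@3
I1 add r3: issue@2 deps=(None,None) exec_start@2 write@5
I2 add r1: issue@3 deps=(0,0) exec_start@3 write@5
I3 mul r4: issue@4 deps=(1,0) exec_start@5 write@7
I4 add r1: issue@5 deps=(2,2) exec_start@5 write@7

Answer: 3 5 5 7 7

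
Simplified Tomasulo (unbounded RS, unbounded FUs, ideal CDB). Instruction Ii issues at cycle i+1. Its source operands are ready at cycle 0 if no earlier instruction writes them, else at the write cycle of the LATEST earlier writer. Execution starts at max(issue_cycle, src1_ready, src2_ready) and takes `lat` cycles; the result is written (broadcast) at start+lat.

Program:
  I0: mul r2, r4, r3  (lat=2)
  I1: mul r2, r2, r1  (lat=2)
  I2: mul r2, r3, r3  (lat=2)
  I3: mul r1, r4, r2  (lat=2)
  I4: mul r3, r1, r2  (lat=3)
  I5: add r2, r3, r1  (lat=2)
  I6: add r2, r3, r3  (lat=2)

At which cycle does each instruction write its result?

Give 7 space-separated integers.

I0 mul r2: issue@1 deps=(None,None) exec_start@1 write@3
I1 mul r2: issue@2 deps=(0,None) exec_start@3 write@5
I2 mul r2: issue@3 deps=(None,None) exec_start@3 write@5
I3 mul r1: issue@4 deps=(None,2) exec_start@5 write@7
I4 mul r3: issue@5 deps=(3,2) exec_start@7 write@10
I5 add r2: issue@6 deps=(4,3) exec_start@10 write@12
I6 add r2: issue@7 deps=(4,4) exec_start@10 write@12

Answer: 3 5 5 7 10 12 12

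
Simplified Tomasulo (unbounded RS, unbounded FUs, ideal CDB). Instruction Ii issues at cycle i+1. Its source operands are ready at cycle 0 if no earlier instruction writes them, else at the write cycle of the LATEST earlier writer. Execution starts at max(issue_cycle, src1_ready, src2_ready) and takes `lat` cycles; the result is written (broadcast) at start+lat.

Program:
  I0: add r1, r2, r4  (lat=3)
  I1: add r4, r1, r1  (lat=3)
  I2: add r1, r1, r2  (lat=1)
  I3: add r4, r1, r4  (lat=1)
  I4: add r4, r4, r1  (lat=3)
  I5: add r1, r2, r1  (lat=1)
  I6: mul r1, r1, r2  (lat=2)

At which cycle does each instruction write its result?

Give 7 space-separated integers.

Answer: 4 7 5 8 11 7 9

Derivation:
I0 add r1: issue@1 deps=(None,None) exec_start@1 write@4
I1 add r4: issue@2 deps=(0,0) exec_start@4 write@7
I2 add r1: issue@3 deps=(0,None) exec_start@4 write@5
I3 add r4: issue@4 deps=(2,1) exec_start@7 write@8
I4 add r4: issue@5 deps=(3,2) exec_start@8 write@11
I5 add r1: issue@6 deps=(None,2) exec_start@6 write@7
I6 mul r1: issue@7 deps=(5,None) exec_start@7 write@9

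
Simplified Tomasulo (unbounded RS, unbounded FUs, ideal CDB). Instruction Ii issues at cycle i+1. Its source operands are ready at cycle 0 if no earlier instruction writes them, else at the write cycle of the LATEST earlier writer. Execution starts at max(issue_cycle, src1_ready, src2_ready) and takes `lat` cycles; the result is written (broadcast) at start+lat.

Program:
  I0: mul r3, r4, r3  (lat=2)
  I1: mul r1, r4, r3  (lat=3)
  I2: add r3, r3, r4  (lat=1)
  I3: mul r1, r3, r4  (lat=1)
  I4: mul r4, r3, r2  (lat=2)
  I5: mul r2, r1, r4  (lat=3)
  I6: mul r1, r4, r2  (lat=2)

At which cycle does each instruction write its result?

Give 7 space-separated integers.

I0 mul r3: issue@1 deps=(None,None) exec_start@1 write@3
I1 mul r1: issue@2 deps=(None,0) exec_start@3 write@6
I2 add r3: issue@3 deps=(0,None) exec_start@3 write@4
I3 mul r1: issue@4 deps=(2,None) exec_start@4 write@5
I4 mul r4: issue@5 deps=(2,None) exec_start@5 write@7
I5 mul r2: issue@6 deps=(3,4) exec_start@7 write@10
I6 mul r1: issue@7 deps=(4,5) exec_start@10 write@12

Answer: 3 6 4 5 7 10 12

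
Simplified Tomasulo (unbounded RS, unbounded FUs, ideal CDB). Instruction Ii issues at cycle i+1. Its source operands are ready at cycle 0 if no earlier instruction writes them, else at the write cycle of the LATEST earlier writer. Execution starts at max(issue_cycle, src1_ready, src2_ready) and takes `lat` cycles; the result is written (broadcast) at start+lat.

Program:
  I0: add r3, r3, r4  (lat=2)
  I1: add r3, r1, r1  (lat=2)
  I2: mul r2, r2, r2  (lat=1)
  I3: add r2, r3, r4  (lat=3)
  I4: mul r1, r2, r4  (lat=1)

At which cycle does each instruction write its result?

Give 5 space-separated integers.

I0 add r3: issue@1 deps=(None,None) exec_start@1 write@3
I1 add r3: issue@2 deps=(None,None) exec_start@2 write@4
I2 mul r2: issue@3 deps=(None,None) exec_start@3 write@4
I3 add r2: issue@4 deps=(1,None) exec_start@4 write@7
I4 mul r1: issue@5 deps=(3,None) exec_start@7 write@8

Answer: 3 4 4 7 8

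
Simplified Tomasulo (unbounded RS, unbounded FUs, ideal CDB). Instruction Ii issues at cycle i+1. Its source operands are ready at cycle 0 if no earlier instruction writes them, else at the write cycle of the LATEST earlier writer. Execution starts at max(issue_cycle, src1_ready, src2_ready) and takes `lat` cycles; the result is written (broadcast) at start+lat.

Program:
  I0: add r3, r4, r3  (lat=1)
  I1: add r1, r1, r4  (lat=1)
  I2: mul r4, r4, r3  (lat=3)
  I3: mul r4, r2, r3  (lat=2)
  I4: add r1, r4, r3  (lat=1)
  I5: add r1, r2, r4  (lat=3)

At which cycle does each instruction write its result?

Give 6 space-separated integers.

Answer: 2 3 6 6 7 9

Derivation:
I0 add r3: issue@1 deps=(None,None) exec_start@1 write@2
I1 add r1: issue@2 deps=(None,None) exec_start@2 write@3
I2 mul r4: issue@3 deps=(None,0) exec_start@3 write@6
I3 mul r4: issue@4 deps=(None,0) exec_start@4 write@6
I4 add r1: issue@5 deps=(3,0) exec_start@6 write@7
I5 add r1: issue@6 deps=(None,3) exec_start@6 write@9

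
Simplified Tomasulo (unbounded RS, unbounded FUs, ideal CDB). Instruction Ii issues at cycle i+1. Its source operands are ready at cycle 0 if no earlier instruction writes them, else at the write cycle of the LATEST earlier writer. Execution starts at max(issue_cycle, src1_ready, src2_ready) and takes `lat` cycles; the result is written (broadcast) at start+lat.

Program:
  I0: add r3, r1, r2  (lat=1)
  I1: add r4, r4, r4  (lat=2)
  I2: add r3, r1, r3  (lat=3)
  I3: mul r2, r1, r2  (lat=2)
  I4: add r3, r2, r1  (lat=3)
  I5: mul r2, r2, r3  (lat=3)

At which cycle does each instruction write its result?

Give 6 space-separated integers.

Answer: 2 4 6 6 9 12

Derivation:
I0 add r3: issue@1 deps=(None,None) exec_start@1 write@2
I1 add r4: issue@2 deps=(None,None) exec_start@2 write@4
I2 add r3: issue@3 deps=(None,0) exec_start@3 write@6
I3 mul r2: issue@4 deps=(None,None) exec_start@4 write@6
I4 add r3: issue@5 deps=(3,None) exec_start@6 write@9
I5 mul r2: issue@6 deps=(3,4) exec_start@9 write@12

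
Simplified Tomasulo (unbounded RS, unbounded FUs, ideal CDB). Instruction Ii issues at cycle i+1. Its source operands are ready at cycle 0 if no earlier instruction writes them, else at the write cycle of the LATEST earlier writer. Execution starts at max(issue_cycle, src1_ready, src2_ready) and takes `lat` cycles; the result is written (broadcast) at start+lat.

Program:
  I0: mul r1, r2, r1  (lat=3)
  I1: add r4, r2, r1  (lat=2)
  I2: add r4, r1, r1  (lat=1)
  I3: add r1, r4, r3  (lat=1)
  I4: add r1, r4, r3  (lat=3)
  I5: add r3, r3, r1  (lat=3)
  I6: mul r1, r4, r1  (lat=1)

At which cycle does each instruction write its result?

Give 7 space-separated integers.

I0 mul r1: issue@1 deps=(None,None) exec_start@1 write@4
I1 add r4: issue@2 deps=(None,0) exec_start@4 write@6
I2 add r4: issue@3 deps=(0,0) exec_start@4 write@5
I3 add r1: issue@4 deps=(2,None) exec_start@5 write@6
I4 add r1: issue@5 deps=(2,None) exec_start@5 write@8
I5 add r3: issue@6 deps=(None,4) exec_start@8 write@11
I6 mul r1: issue@7 deps=(2,4) exec_start@8 write@9

Answer: 4 6 5 6 8 11 9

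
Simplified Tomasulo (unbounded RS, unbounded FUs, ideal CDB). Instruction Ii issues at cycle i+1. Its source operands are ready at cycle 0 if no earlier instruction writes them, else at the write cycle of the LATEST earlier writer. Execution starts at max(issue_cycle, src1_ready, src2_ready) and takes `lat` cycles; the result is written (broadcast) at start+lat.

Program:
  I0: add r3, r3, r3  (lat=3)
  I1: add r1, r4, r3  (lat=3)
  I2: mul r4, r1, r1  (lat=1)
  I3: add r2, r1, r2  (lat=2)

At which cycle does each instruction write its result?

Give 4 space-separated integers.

Answer: 4 7 8 9

Derivation:
I0 add r3: issue@1 deps=(None,None) exec_start@1 write@4
I1 add r1: issue@2 deps=(None,0) exec_start@4 write@7
I2 mul r4: issue@3 deps=(1,1) exec_start@7 write@8
I3 add r2: issue@4 deps=(1,None) exec_start@7 write@9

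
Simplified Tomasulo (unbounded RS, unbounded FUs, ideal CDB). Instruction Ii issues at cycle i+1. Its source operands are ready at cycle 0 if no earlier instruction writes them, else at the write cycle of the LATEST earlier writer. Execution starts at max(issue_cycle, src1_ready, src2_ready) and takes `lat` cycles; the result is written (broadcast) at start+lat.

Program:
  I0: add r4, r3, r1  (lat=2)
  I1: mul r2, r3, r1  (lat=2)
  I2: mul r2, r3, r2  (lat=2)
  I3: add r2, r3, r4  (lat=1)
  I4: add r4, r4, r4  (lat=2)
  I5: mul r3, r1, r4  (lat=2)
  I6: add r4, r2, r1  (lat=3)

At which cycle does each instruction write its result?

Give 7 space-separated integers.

Answer: 3 4 6 5 7 9 10

Derivation:
I0 add r4: issue@1 deps=(None,None) exec_start@1 write@3
I1 mul r2: issue@2 deps=(None,None) exec_start@2 write@4
I2 mul r2: issue@3 deps=(None,1) exec_start@4 write@6
I3 add r2: issue@4 deps=(None,0) exec_start@4 write@5
I4 add r4: issue@5 deps=(0,0) exec_start@5 write@7
I5 mul r3: issue@6 deps=(None,4) exec_start@7 write@9
I6 add r4: issue@7 deps=(3,None) exec_start@7 write@10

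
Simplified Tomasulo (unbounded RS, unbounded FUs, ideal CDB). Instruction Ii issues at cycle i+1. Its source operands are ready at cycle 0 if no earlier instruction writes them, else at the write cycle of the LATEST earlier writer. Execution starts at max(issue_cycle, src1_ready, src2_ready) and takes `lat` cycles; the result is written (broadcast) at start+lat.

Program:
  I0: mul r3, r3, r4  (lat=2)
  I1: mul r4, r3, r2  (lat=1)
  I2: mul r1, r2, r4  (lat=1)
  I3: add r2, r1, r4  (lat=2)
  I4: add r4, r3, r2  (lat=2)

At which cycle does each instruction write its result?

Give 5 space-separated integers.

I0 mul r3: issue@1 deps=(None,None) exec_start@1 write@3
I1 mul r4: issue@2 deps=(0,None) exec_start@3 write@4
I2 mul r1: issue@3 deps=(None,1) exec_start@4 write@5
I3 add r2: issue@4 deps=(2,1) exec_start@5 write@7
I4 add r4: issue@5 deps=(0,3) exec_start@7 write@9

Answer: 3 4 5 7 9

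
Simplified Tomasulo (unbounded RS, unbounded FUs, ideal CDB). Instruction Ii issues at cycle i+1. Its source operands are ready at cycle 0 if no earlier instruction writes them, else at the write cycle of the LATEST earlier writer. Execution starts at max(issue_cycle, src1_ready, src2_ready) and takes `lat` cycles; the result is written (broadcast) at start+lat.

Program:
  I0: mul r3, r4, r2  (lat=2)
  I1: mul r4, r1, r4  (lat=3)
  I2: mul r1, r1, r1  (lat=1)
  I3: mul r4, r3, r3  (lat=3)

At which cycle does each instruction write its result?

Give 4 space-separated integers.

I0 mul r3: issue@1 deps=(None,None) exec_start@1 write@3
I1 mul r4: issue@2 deps=(None,None) exec_start@2 write@5
I2 mul r1: issue@3 deps=(None,None) exec_start@3 write@4
I3 mul r4: issue@4 deps=(0,0) exec_start@4 write@7

Answer: 3 5 4 7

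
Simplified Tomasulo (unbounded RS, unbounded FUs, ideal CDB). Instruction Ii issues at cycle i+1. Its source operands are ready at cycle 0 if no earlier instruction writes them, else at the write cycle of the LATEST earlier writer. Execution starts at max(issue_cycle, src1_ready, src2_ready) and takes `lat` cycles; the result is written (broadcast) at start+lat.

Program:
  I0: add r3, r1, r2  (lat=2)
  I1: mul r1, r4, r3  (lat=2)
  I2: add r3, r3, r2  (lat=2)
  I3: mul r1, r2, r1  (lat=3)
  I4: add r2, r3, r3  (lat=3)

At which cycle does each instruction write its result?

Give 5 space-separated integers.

Answer: 3 5 5 8 8

Derivation:
I0 add r3: issue@1 deps=(None,None) exec_start@1 write@3
I1 mul r1: issue@2 deps=(None,0) exec_start@3 write@5
I2 add r3: issue@3 deps=(0,None) exec_start@3 write@5
I3 mul r1: issue@4 deps=(None,1) exec_start@5 write@8
I4 add r2: issue@5 deps=(2,2) exec_start@5 write@8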